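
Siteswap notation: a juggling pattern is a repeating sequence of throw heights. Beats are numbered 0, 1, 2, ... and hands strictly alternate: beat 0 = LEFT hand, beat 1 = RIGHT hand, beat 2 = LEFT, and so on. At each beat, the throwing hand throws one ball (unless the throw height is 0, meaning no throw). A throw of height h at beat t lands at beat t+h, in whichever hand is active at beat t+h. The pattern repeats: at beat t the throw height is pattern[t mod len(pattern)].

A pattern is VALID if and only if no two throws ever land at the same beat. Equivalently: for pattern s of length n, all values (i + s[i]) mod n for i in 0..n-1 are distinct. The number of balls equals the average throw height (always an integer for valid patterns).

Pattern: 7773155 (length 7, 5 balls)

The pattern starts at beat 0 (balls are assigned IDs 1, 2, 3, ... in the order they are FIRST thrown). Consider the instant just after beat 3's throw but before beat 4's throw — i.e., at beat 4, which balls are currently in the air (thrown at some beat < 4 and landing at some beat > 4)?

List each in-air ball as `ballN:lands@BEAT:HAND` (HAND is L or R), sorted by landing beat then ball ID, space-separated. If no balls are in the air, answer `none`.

Answer: ball4:lands@6:L ball1:lands@7:R ball2:lands@8:L ball3:lands@9:R

Derivation:
Beat 0 (L): throw ball1 h=7 -> lands@7:R; in-air after throw: [b1@7:R]
Beat 1 (R): throw ball2 h=7 -> lands@8:L; in-air after throw: [b1@7:R b2@8:L]
Beat 2 (L): throw ball3 h=7 -> lands@9:R; in-air after throw: [b1@7:R b2@8:L b3@9:R]
Beat 3 (R): throw ball4 h=3 -> lands@6:L; in-air after throw: [b4@6:L b1@7:R b2@8:L b3@9:R]
Beat 4 (L): throw ball5 h=1 -> lands@5:R; in-air after throw: [b5@5:R b4@6:L b1@7:R b2@8:L b3@9:R]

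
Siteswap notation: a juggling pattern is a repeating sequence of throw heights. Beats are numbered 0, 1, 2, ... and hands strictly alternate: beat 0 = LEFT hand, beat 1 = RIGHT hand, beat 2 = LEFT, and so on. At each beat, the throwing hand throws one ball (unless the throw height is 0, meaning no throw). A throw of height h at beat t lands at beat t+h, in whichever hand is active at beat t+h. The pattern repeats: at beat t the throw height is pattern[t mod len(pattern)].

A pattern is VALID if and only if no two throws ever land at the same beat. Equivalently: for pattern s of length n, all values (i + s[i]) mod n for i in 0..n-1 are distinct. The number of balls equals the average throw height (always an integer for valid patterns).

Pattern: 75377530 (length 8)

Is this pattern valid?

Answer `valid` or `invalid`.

Answer: invalid

Derivation:
i=0: (i + s[i]) mod n = (0 + 7) mod 8 = 7
i=1: (i + s[i]) mod n = (1 + 5) mod 8 = 6
i=2: (i + s[i]) mod n = (2 + 3) mod 8 = 5
i=3: (i + s[i]) mod n = (3 + 7) mod 8 = 2
i=4: (i + s[i]) mod n = (4 + 7) mod 8 = 3
i=5: (i + s[i]) mod n = (5 + 5) mod 8 = 2
i=6: (i + s[i]) mod n = (6 + 3) mod 8 = 1
i=7: (i + s[i]) mod n = (7 + 0) mod 8 = 7
Residues: [7, 6, 5, 2, 3, 2, 1, 7], distinct: False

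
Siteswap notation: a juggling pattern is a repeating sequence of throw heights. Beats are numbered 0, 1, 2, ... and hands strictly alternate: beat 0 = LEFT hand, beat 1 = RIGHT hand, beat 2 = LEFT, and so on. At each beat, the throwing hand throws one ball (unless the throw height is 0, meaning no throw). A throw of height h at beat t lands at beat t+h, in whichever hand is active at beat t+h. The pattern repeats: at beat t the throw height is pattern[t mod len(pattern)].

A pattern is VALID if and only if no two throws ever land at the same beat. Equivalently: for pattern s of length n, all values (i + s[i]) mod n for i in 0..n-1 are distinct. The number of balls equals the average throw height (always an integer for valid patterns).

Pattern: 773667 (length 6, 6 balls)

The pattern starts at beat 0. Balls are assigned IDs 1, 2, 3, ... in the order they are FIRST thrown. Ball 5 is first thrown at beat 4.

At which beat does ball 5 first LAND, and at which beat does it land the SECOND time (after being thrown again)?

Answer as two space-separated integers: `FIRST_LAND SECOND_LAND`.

Beat 0 (L): throw ball1 h=7 -> lands@7:R; in-air after throw: [b1@7:R]
Beat 1 (R): throw ball2 h=7 -> lands@8:L; in-air after throw: [b1@7:R b2@8:L]
Beat 2 (L): throw ball3 h=3 -> lands@5:R; in-air after throw: [b3@5:R b1@7:R b2@8:L]
Beat 3 (R): throw ball4 h=6 -> lands@9:R; in-air after throw: [b3@5:R b1@7:R b2@8:L b4@9:R]
Beat 4 (L): throw ball5 h=6 -> lands@10:L; in-air after throw: [b3@5:R b1@7:R b2@8:L b4@9:R b5@10:L]
Beat 5 (R): throw ball3 h=7 -> lands@12:L; in-air after throw: [b1@7:R b2@8:L b4@9:R b5@10:L b3@12:L]
Beat 6 (L): throw ball6 h=7 -> lands@13:R; in-air after throw: [b1@7:R b2@8:L b4@9:R b5@10:L b3@12:L b6@13:R]
Beat 7 (R): throw ball1 h=7 -> lands@14:L; in-air after throw: [b2@8:L b4@9:R b5@10:L b3@12:L b6@13:R b1@14:L]
Beat 8 (L): throw ball2 h=3 -> lands@11:R; in-air after throw: [b4@9:R b5@10:L b2@11:R b3@12:L b6@13:R b1@14:L]
Beat 9 (R): throw ball4 h=6 -> lands@15:R; in-air after throw: [b5@10:L b2@11:R b3@12:L b6@13:R b1@14:L b4@15:R]
Beat 10 (L): throw ball5 h=6 -> lands@16:L; in-air after throw: [b2@11:R b3@12:L b6@13:R b1@14:L b4@15:R b5@16:L]
Beat 11 (R): throw ball2 h=7 -> lands@18:L; in-air after throw: [b3@12:L b6@13:R b1@14:L b4@15:R b5@16:L b2@18:L]
Beat 12 (L): throw ball3 h=7 -> lands@19:R; in-air after throw: [b6@13:R b1@14:L b4@15:R b5@16:L b2@18:L b3@19:R]
Beat 13 (R): throw ball6 h=7 -> lands@20:L; in-air after throw: [b1@14:L b4@15:R b5@16:L b2@18:L b3@19:R b6@20:L]
Beat 14 (L): throw ball1 h=3 -> lands@17:R; in-air after throw: [b4@15:R b5@16:L b1@17:R b2@18:L b3@19:R b6@20:L]
Beat 15 (R): throw ball4 h=6 -> lands@21:R; in-air after throw: [b5@16:L b1@17:R b2@18:L b3@19:R b6@20:L b4@21:R]
Beat 16 (L): throw ball5 h=6 -> lands@22:L; in-air after throw: [b1@17:R b2@18:L b3@19:R b6@20:L b4@21:R b5@22:L]
Ball 5: thrown@4 h=6 -> first land @10; rethrown@10 h=6 -> second land @16

Answer: 10 16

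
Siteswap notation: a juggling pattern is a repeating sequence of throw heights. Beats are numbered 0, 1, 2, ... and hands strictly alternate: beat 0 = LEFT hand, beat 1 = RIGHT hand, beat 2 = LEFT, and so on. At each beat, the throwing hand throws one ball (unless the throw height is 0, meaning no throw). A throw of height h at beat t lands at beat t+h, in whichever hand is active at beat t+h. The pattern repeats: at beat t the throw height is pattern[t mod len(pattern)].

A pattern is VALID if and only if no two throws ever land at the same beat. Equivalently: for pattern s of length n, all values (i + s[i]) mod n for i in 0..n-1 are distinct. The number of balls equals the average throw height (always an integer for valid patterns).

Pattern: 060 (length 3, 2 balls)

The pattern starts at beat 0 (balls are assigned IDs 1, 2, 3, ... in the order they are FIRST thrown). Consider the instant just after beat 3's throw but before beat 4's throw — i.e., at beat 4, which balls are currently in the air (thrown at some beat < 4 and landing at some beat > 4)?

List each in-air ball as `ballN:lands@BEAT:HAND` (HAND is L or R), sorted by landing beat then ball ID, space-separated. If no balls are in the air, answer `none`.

Answer: ball1:lands@7:R

Derivation:
Beat 1 (R): throw ball1 h=6 -> lands@7:R; in-air after throw: [b1@7:R]
Beat 4 (L): throw ball2 h=6 -> lands@10:L; in-air after throw: [b1@7:R b2@10:L]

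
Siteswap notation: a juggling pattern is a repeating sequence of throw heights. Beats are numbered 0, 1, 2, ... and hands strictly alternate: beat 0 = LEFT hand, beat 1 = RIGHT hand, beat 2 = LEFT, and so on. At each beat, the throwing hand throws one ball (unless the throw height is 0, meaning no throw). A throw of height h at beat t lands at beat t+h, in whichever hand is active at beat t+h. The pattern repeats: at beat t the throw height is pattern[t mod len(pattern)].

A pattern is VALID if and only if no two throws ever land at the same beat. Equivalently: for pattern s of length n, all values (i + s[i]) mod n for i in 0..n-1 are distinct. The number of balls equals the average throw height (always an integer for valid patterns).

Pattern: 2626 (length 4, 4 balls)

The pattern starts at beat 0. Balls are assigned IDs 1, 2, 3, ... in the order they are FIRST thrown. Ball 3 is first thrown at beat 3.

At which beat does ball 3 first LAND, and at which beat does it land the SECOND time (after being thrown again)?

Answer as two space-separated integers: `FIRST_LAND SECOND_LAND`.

Beat 0 (L): throw ball1 h=2 -> lands@2:L; in-air after throw: [b1@2:L]
Beat 1 (R): throw ball2 h=6 -> lands@7:R; in-air after throw: [b1@2:L b2@7:R]
Beat 2 (L): throw ball1 h=2 -> lands@4:L; in-air after throw: [b1@4:L b2@7:R]
Beat 3 (R): throw ball3 h=6 -> lands@9:R; in-air after throw: [b1@4:L b2@7:R b3@9:R]
Beat 4 (L): throw ball1 h=2 -> lands@6:L; in-air after throw: [b1@6:L b2@7:R b3@9:R]
Beat 5 (R): throw ball4 h=6 -> lands@11:R; in-air after throw: [b1@6:L b2@7:R b3@9:R b4@11:R]
Beat 6 (L): throw ball1 h=2 -> lands@8:L; in-air after throw: [b2@7:R b1@8:L b3@9:R b4@11:R]
Beat 7 (R): throw ball2 h=6 -> lands@13:R; in-air after throw: [b1@8:L b3@9:R b4@11:R b2@13:R]
Beat 8 (L): throw ball1 h=2 -> lands@10:L; in-air after throw: [b3@9:R b1@10:L b4@11:R b2@13:R]
Beat 9 (R): throw ball3 h=6 -> lands@15:R; in-air after throw: [b1@10:L b4@11:R b2@13:R b3@15:R]
Beat 10 (L): throw ball1 h=2 -> lands@12:L; in-air after throw: [b4@11:R b1@12:L b2@13:R b3@15:R]
Beat 11 (R): throw ball4 h=6 -> lands@17:R; in-air after throw: [b1@12:L b2@13:R b3@15:R b4@17:R]
Beat 12 (L): throw ball1 h=2 -> lands@14:L; in-air after throw: [b2@13:R b1@14:L b3@15:R b4@17:R]
Beat 13 (R): throw ball2 h=6 -> lands@19:R; in-air after throw: [b1@14:L b3@15:R b4@17:R b2@19:R]
Beat 14 (L): throw ball1 h=2 -> lands@16:L; in-air after throw: [b3@15:R b1@16:L b4@17:R b2@19:R]
Beat 15 (R): throw ball3 h=6 -> lands@21:R; in-air after throw: [b1@16:L b4@17:R b2@19:R b3@21:R]
Ball 3: thrown@3 h=6 -> first land @9; rethrown@9 h=6 -> second land @15

Answer: 9 15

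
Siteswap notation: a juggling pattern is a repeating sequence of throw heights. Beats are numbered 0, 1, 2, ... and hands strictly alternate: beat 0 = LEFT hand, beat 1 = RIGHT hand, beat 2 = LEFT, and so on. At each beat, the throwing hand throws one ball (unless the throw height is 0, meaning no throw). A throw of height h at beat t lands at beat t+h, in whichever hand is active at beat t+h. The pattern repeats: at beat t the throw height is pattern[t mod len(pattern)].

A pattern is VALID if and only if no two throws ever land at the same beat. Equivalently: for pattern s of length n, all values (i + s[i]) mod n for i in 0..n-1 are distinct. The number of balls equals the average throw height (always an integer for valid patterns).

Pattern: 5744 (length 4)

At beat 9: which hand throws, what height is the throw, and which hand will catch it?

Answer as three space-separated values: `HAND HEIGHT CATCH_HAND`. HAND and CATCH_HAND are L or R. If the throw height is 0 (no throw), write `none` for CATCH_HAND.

Beat 9: 9 mod 2 = 1, so hand = R
Throw height = pattern[9 mod 4] = pattern[1] = 7
Lands at beat 9+7=16, 16 mod 2 = 0, so catch hand = L

Answer: R 7 L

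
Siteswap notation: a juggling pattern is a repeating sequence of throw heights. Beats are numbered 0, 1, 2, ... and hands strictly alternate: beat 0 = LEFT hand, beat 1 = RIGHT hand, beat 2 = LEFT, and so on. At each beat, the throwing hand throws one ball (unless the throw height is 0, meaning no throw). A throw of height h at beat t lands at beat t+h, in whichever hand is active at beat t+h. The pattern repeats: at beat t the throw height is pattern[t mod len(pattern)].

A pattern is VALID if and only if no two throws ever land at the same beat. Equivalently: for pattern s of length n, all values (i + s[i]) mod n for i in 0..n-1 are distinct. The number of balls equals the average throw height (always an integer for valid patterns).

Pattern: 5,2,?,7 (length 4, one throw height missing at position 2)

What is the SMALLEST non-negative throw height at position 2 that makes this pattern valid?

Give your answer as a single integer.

i=0: (0 + 5) mod 4 = 1
i=1: (1 + 2) mod 4 = 3
i=2: s[i]=? (unknown)
i=3: (3 + 7) mod 4 = 2
Known residues: [1, 2, 3]; need a permutation of 0..3, so missing residue r = 0
Need (2 + s) mod 4 = 0; smallest s = (0 - 2) mod 4 = 2

Answer: 2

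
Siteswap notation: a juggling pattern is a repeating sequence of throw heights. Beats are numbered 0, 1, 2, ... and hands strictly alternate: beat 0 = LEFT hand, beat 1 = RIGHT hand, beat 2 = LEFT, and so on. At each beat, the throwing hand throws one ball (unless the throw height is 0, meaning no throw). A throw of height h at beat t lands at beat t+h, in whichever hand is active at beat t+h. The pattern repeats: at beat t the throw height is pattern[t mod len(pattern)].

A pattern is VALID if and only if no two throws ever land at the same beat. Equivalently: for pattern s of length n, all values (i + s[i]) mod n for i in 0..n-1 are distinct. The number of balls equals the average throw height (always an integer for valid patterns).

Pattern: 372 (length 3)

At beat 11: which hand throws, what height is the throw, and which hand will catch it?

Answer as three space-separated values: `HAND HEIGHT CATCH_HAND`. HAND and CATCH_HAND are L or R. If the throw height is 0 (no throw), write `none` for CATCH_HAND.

Answer: R 2 R

Derivation:
Beat 11: 11 mod 2 = 1, so hand = R
Throw height = pattern[11 mod 3] = pattern[2] = 2
Lands at beat 11+2=13, 13 mod 2 = 1, so catch hand = R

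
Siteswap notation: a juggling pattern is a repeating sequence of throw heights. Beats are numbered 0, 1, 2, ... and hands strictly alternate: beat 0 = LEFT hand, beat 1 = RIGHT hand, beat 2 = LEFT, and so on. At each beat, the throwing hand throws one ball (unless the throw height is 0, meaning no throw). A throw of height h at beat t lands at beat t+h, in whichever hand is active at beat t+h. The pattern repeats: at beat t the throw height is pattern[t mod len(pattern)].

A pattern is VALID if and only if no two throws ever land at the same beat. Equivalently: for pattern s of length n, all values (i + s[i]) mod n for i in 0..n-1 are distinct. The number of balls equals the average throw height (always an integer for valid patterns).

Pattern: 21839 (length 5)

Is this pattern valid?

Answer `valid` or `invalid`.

i=0: (i + s[i]) mod n = (0 + 2) mod 5 = 2
i=1: (i + s[i]) mod n = (1 + 1) mod 5 = 2
i=2: (i + s[i]) mod n = (2 + 8) mod 5 = 0
i=3: (i + s[i]) mod n = (3 + 3) mod 5 = 1
i=4: (i + s[i]) mod n = (4 + 9) mod 5 = 3
Residues: [2, 2, 0, 1, 3], distinct: False

Answer: invalid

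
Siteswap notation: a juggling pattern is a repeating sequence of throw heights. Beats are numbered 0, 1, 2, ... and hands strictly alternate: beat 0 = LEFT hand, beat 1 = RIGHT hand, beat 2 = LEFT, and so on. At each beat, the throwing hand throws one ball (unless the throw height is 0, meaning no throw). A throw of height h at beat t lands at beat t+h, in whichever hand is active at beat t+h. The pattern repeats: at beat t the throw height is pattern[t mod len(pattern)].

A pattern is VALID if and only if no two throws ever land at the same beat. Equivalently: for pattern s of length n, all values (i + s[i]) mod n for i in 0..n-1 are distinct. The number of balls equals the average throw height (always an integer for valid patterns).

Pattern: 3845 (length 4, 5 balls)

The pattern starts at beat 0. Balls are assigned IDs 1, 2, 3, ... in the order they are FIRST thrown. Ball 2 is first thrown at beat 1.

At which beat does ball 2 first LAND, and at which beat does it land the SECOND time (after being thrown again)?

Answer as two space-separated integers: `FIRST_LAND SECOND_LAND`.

Beat 0 (L): throw ball1 h=3 -> lands@3:R; in-air after throw: [b1@3:R]
Beat 1 (R): throw ball2 h=8 -> lands@9:R; in-air after throw: [b1@3:R b2@9:R]
Beat 2 (L): throw ball3 h=4 -> lands@6:L; in-air after throw: [b1@3:R b3@6:L b2@9:R]
Beat 3 (R): throw ball1 h=5 -> lands@8:L; in-air after throw: [b3@6:L b1@8:L b2@9:R]
Beat 4 (L): throw ball4 h=3 -> lands@7:R; in-air after throw: [b3@6:L b4@7:R b1@8:L b2@9:R]
Beat 5 (R): throw ball5 h=8 -> lands@13:R; in-air after throw: [b3@6:L b4@7:R b1@8:L b2@9:R b5@13:R]
Beat 6 (L): throw ball3 h=4 -> lands@10:L; in-air after throw: [b4@7:R b1@8:L b2@9:R b3@10:L b5@13:R]
Beat 7 (R): throw ball4 h=5 -> lands@12:L; in-air after throw: [b1@8:L b2@9:R b3@10:L b4@12:L b5@13:R]
Beat 8 (L): throw ball1 h=3 -> lands@11:R; in-air after throw: [b2@9:R b3@10:L b1@11:R b4@12:L b5@13:R]
Beat 9 (R): throw ball2 h=8 -> lands@17:R; in-air after throw: [b3@10:L b1@11:R b4@12:L b5@13:R b2@17:R]
Beat 10 (L): throw ball3 h=4 -> lands@14:L; in-air after throw: [b1@11:R b4@12:L b5@13:R b3@14:L b2@17:R]
Beat 11 (R): throw ball1 h=5 -> lands@16:L; in-air after throw: [b4@12:L b5@13:R b3@14:L b1@16:L b2@17:R]
Beat 12 (L): throw ball4 h=3 -> lands@15:R; in-air after throw: [b5@13:R b3@14:L b4@15:R b1@16:L b2@17:R]
Ball 2: thrown@1 h=8 -> first land @9; rethrown@9 h=8 -> second land @17

Answer: 9 17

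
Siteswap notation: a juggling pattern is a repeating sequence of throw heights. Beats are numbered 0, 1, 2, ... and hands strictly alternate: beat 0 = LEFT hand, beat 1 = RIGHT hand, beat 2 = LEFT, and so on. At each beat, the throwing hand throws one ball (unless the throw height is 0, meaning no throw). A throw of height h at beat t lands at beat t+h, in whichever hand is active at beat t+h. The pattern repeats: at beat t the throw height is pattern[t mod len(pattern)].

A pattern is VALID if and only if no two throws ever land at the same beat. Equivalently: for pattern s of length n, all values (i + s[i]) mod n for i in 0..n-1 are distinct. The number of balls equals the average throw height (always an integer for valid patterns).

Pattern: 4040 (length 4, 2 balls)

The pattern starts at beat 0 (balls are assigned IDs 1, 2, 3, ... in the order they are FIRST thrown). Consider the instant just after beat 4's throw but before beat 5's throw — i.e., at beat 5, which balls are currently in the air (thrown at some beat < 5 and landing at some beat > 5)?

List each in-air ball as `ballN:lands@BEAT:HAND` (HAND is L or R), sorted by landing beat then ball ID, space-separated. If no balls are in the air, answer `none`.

Answer: ball2:lands@6:L ball1:lands@8:L

Derivation:
Beat 0 (L): throw ball1 h=4 -> lands@4:L; in-air after throw: [b1@4:L]
Beat 2 (L): throw ball2 h=4 -> lands@6:L; in-air after throw: [b1@4:L b2@6:L]
Beat 4 (L): throw ball1 h=4 -> lands@8:L; in-air after throw: [b2@6:L b1@8:L]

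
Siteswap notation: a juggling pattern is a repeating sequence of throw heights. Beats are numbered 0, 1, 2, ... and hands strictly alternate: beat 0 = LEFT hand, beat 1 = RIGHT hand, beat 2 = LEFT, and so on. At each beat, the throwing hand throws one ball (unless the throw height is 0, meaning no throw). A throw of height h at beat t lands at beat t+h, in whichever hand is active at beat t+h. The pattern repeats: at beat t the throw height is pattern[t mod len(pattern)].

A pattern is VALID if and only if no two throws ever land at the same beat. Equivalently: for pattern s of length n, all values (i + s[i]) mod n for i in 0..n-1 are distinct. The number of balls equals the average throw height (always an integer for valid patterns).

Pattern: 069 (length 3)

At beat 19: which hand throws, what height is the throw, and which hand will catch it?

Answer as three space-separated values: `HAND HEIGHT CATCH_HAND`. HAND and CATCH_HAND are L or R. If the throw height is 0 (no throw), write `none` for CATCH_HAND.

Beat 19: 19 mod 2 = 1, so hand = R
Throw height = pattern[19 mod 3] = pattern[1] = 6
Lands at beat 19+6=25, 25 mod 2 = 1, so catch hand = R

Answer: R 6 R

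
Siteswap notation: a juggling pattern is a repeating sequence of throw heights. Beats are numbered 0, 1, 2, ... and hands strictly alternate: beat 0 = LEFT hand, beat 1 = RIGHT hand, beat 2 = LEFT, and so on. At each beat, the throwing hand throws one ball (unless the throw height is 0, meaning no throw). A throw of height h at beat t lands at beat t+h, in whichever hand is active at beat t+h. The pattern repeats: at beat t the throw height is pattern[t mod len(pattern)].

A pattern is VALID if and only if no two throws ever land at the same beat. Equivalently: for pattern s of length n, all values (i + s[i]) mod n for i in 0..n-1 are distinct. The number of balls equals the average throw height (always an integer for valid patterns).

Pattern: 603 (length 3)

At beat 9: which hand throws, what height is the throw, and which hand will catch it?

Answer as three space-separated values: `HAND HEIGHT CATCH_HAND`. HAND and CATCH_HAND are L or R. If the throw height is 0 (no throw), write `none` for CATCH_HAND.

Beat 9: 9 mod 2 = 1, so hand = R
Throw height = pattern[9 mod 3] = pattern[0] = 6
Lands at beat 9+6=15, 15 mod 2 = 1, so catch hand = R

Answer: R 6 R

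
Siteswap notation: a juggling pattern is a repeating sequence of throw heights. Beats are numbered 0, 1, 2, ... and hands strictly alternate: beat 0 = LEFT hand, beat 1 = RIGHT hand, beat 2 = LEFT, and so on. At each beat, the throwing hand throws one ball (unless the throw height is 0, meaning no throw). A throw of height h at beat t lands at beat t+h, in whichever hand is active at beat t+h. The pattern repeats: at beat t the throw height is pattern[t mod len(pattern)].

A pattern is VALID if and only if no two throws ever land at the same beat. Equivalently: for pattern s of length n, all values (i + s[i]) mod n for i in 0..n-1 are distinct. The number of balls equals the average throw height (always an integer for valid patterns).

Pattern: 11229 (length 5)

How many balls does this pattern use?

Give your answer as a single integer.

Answer: 3

Derivation:
Pattern = [1, 1, 2, 2, 9], length n = 5
  position 0: throw height = 1, running sum = 1
  position 1: throw height = 1, running sum = 2
  position 2: throw height = 2, running sum = 4
  position 3: throw height = 2, running sum = 6
  position 4: throw height = 9, running sum = 15
Total sum = 15; balls = sum / n = 15 / 5 = 3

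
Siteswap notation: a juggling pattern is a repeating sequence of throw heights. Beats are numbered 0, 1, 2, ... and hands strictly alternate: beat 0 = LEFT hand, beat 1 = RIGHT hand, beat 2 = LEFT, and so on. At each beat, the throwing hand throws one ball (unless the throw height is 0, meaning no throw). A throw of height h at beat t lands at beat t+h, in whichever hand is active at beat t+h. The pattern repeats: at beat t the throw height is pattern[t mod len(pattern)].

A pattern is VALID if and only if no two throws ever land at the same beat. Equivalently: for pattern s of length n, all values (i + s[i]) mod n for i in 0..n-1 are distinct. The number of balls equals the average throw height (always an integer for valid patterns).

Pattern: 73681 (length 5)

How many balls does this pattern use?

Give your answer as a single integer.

Answer: 5

Derivation:
Pattern = [7, 3, 6, 8, 1], length n = 5
  position 0: throw height = 7, running sum = 7
  position 1: throw height = 3, running sum = 10
  position 2: throw height = 6, running sum = 16
  position 3: throw height = 8, running sum = 24
  position 4: throw height = 1, running sum = 25
Total sum = 25; balls = sum / n = 25 / 5 = 5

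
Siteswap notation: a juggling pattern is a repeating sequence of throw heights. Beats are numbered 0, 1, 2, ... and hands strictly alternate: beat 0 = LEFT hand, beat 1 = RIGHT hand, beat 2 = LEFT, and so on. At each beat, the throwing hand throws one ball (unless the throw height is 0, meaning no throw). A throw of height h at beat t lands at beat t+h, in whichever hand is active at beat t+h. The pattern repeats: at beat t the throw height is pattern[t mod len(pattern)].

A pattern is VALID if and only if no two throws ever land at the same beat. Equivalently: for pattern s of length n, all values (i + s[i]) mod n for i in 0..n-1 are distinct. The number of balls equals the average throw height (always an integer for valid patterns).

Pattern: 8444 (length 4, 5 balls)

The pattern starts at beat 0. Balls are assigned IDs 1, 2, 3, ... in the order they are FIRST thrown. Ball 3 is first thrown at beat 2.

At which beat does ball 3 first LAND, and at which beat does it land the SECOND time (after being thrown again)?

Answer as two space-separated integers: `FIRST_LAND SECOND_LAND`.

Answer: 6 10

Derivation:
Beat 0 (L): throw ball1 h=8 -> lands@8:L; in-air after throw: [b1@8:L]
Beat 1 (R): throw ball2 h=4 -> lands@5:R; in-air after throw: [b2@5:R b1@8:L]
Beat 2 (L): throw ball3 h=4 -> lands@6:L; in-air after throw: [b2@5:R b3@6:L b1@8:L]
Beat 3 (R): throw ball4 h=4 -> lands@7:R; in-air after throw: [b2@5:R b3@6:L b4@7:R b1@8:L]
Beat 4 (L): throw ball5 h=8 -> lands@12:L; in-air after throw: [b2@5:R b3@6:L b4@7:R b1@8:L b5@12:L]
Beat 5 (R): throw ball2 h=4 -> lands@9:R; in-air after throw: [b3@6:L b4@7:R b1@8:L b2@9:R b5@12:L]
Beat 6 (L): throw ball3 h=4 -> lands@10:L; in-air after throw: [b4@7:R b1@8:L b2@9:R b3@10:L b5@12:L]
Beat 7 (R): throw ball4 h=4 -> lands@11:R; in-air after throw: [b1@8:L b2@9:R b3@10:L b4@11:R b5@12:L]
Beat 8 (L): throw ball1 h=8 -> lands@16:L; in-air after throw: [b2@9:R b3@10:L b4@11:R b5@12:L b1@16:L]
Beat 9 (R): throw ball2 h=4 -> lands@13:R; in-air after throw: [b3@10:L b4@11:R b5@12:L b2@13:R b1@16:L]
Beat 10 (L): throw ball3 h=4 -> lands@14:L; in-air after throw: [b4@11:R b5@12:L b2@13:R b3@14:L b1@16:L]
Ball 3: thrown@2 h=4 -> first land @6; rethrown@6 h=4 -> second land @10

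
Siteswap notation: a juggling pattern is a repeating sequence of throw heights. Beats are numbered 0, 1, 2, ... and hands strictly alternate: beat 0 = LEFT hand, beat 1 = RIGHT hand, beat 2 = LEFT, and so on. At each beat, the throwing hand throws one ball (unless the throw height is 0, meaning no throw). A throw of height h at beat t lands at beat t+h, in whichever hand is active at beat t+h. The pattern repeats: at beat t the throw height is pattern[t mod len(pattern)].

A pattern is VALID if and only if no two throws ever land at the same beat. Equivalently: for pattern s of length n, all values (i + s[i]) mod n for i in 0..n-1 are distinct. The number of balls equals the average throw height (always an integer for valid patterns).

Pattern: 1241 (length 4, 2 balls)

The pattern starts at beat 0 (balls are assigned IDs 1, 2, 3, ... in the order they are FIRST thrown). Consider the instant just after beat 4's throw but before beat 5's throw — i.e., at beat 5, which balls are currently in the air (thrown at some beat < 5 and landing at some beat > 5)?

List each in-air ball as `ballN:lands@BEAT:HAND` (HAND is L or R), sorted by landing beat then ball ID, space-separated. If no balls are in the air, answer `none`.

Answer: ball2:lands@6:L

Derivation:
Beat 0 (L): throw ball1 h=1 -> lands@1:R; in-air after throw: [b1@1:R]
Beat 1 (R): throw ball1 h=2 -> lands@3:R; in-air after throw: [b1@3:R]
Beat 2 (L): throw ball2 h=4 -> lands@6:L; in-air after throw: [b1@3:R b2@6:L]
Beat 3 (R): throw ball1 h=1 -> lands@4:L; in-air after throw: [b1@4:L b2@6:L]
Beat 4 (L): throw ball1 h=1 -> lands@5:R; in-air after throw: [b1@5:R b2@6:L]
Beat 5 (R): throw ball1 h=2 -> lands@7:R; in-air after throw: [b2@6:L b1@7:R]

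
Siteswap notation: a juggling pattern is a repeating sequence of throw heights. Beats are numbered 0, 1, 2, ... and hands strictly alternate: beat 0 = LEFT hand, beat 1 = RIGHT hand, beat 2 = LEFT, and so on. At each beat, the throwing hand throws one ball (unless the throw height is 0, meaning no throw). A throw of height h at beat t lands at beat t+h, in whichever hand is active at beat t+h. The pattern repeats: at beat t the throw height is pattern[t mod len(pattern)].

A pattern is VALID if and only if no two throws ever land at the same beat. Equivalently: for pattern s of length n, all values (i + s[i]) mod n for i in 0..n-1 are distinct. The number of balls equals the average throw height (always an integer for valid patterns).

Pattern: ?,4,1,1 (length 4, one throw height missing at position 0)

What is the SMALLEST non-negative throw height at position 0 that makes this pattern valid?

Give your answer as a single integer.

i=0: s[i]=? (unknown)
i=1: (1 + 4) mod 4 = 1
i=2: (2 + 1) mod 4 = 3
i=3: (3 + 1) mod 4 = 0
Known residues: [0, 1, 3]; need a permutation of 0..3, so missing residue r = 2
Need (0 + s) mod 4 = 2; smallest s = (2 - 0) mod 4 = 2

Answer: 2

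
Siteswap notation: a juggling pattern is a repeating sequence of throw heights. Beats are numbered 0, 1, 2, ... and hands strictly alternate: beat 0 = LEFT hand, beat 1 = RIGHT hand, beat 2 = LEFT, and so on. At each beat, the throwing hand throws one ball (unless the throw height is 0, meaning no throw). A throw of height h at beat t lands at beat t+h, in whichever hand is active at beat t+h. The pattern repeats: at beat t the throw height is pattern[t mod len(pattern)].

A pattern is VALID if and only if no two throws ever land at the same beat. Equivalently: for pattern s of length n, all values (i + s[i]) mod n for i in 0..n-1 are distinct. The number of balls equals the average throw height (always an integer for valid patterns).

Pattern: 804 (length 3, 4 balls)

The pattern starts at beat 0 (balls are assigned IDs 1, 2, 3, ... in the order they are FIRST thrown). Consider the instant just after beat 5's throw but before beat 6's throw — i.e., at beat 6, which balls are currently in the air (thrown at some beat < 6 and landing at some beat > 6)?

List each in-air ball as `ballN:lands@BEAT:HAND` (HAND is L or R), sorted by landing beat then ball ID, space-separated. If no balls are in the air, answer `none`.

Beat 0 (L): throw ball1 h=8 -> lands@8:L; in-air after throw: [b1@8:L]
Beat 2 (L): throw ball2 h=4 -> lands@6:L; in-air after throw: [b2@6:L b1@8:L]
Beat 3 (R): throw ball3 h=8 -> lands@11:R; in-air after throw: [b2@6:L b1@8:L b3@11:R]
Beat 5 (R): throw ball4 h=4 -> lands@9:R; in-air after throw: [b2@6:L b1@8:L b4@9:R b3@11:R]
Beat 6 (L): throw ball2 h=8 -> lands@14:L; in-air after throw: [b1@8:L b4@9:R b3@11:R b2@14:L]

Answer: ball1:lands@8:L ball4:lands@9:R ball3:lands@11:R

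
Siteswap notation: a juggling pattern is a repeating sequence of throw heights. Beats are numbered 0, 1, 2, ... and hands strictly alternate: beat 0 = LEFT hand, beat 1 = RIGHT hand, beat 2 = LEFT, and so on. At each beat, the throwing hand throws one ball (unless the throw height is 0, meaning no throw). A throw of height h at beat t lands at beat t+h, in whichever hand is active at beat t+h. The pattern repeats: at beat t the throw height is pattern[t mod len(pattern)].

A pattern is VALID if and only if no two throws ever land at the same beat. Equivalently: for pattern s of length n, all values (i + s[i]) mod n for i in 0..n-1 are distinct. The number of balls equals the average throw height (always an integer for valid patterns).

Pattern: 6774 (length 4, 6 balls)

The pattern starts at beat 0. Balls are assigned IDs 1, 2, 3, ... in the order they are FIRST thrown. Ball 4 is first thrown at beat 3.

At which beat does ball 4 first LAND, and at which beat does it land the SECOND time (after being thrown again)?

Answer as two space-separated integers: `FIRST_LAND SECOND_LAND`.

Answer: 7 11

Derivation:
Beat 0 (L): throw ball1 h=6 -> lands@6:L; in-air after throw: [b1@6:L]
Beat 1 (R): throw ball2 h=7 -> lands@8:L; in-air after throw: [b1@6:L b2@8:L]
Beat 2 (L): throw ball3 h=7 -> lands@9:R; in-air after throw: [b1@6:L b2@8:L b3@9:R]
Beat 3 (R): throw ball4 h=4 -> lands@7:R; in-air after throw: [b1@6:L b4@7:R b2@8:L b3@9:R]
Beat 4 (L): throw ball5 h=6 -> lands@10:L; in-air after throw: [b1@6:L b4@7:R b2@8:L b3@9:R b5@10:L]
Beat 5 (R): throw ball6 h=7 -> lands@12:L; in-air after throw: [b1@6:L b4@7:R b2@8:L b3@9:R b5@10:L b6@12:L]
Beat 6 (L): throw ball1 h=7 -> lands@13:R; in-air after throw: [b4@7:R b2@8:L b3@9:R b5@10:L b6@12:L b1@13:R]
Beat 7 (R): throw ball4 h=4 -> lands@11:R; in-air after throw: [b2@8:L b3@9:R b5@10:L b4@11:R b6@12:L b1@13:R]
Beat 8 (L): throw ball2 h=6 -> lands@14:L; in-air after throw: [b3@9:R b5@10:L b4@11:R b6@12:L b1@13:R b2@14:L]
Beat 9 (R): throw ball3 h=7 -> lands@16:L; in-air after throw: [b5@10:L b4@11:R b6@12:L b1@13:R b2@14:L b3@16:L]
Beat 10 (L): throw ball5 h=7 -> lands@17:R; in-air after throw: [b4@11:R b6@12:L b1@13:R b2@14:L b3@16:L b5@17:R]
Beat 11 (R): throw ball4 h=4 -> lands@15:R; in-air after throw: [b6@12:L b1@13:R b2@14:L b4@15:R b3@16:L b5@17:R]
Ball 4: thrown@3 h=4 -> first land @7; rethrown@7 h=4 -> second land @11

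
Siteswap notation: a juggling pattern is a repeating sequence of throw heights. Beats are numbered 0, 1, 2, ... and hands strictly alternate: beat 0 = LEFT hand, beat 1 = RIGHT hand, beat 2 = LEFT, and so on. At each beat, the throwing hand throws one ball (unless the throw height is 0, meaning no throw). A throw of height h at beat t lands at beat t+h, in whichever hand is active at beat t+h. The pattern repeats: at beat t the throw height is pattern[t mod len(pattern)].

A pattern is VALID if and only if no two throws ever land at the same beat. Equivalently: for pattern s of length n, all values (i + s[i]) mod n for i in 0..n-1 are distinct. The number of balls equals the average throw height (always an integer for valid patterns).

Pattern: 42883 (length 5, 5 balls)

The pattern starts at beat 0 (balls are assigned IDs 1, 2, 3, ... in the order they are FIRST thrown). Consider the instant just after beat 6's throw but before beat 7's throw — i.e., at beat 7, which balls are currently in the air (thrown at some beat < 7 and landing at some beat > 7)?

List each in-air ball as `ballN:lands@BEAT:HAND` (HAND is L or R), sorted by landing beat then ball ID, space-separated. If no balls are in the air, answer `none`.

Beat 0 (L): throw ball1 h=4 -> lands@4:L; in-air after throw: [b1@4:L]
Beat 1 (R): throw ball2 h=2 -> lands@3:R; in-air after throw: [b2@3:R b1@4:L]
Beat 2 (L): throw ball3 h=8 -> lands@10:L; in-air after throw: [b2@3:R b1@4:L b3@10:L]
Beat 3 (R): throw ball2 h=8 -> lands@11:R; in-air after throw: [b1@4:L b3@10:L b2@11:R]
Beat 4 (L): throw ball1 h=3 -> lands@7:R; in-air after throw: [b1@7:R b3@10:L b2@11:R]
Beat 5 (R): throw ball4 h=4 -> lands@9:R; in-air after throw: [b1@7:R b4@9:R b3@10:L b2@11:R]
Beat 6 (L): throw ball5 h=2 -> lands@8:L; in-air after throw: [b1@7:R b5@8:L b4@9:R b3@10:L b2@11:R]
Beat 7 (R): throw ball1 h=8 -> lands@15:R; in-air after throw: [b5@8:L b4@9:R b3@10:L b2@11:R b1@15:R]

Answer: ball5:lands@8:L ball4:lands@9:R ball3:lands@10:L ball2:lands@11:R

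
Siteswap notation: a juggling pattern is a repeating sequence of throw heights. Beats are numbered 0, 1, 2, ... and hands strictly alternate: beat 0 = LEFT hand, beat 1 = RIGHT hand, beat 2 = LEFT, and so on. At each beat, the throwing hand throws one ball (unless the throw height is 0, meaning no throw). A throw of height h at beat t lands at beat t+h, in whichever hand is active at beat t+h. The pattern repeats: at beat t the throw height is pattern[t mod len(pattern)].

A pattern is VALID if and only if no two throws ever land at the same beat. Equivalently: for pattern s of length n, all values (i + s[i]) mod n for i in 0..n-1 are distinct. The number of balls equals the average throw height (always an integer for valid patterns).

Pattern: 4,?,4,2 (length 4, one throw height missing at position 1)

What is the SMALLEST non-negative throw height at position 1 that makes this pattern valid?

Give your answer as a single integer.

i=0: (0 + 4) mod 4 = 0
i=1: s[i]=? (unknown)
i=2: (2 + 4) mod 4 = 2
i=3: (3 + 2) mod 4 = 1
Known residues: [0, 1, 2]; need a permutation of 0..3, so missing residue r = 3
Need (1 + s) mod 4 = 3; smallest s = (3 - 1) mod 4 = 2

Answer: 2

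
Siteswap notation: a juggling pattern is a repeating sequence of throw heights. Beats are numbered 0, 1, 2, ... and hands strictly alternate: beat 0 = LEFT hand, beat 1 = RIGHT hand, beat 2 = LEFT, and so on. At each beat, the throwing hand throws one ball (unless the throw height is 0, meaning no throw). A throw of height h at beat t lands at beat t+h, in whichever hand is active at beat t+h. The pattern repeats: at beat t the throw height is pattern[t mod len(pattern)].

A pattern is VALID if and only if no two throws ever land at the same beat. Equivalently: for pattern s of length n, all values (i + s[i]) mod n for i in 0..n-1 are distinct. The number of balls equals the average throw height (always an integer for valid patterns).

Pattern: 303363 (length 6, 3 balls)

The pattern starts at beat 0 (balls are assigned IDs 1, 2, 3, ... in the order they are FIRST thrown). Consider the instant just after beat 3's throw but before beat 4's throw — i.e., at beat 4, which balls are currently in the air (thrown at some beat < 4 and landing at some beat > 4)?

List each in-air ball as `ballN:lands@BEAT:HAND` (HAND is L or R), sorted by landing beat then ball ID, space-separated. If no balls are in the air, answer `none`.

Answer: ball2:lands@5:R ball1:lands@6:L

Derivation:
Beat 0 (L): throw ball1 h=3 -> lands@3:R; in-air after throw: [b1@3:R]
Beat 2 (L): throw ball2 h=3 -> lands@5:R; in-air after throw: [b1@3:R b2@5:R]
Beat 3 (R): throw ball1 h=3 -> lands@6:L; in-air after throw: [b2@5:R b1@6:L]
Beat 4 (L): throw ball3 h=6 -> lands@10:L; in-air after throw: [b2@5:R b1@6:L b3@10:L]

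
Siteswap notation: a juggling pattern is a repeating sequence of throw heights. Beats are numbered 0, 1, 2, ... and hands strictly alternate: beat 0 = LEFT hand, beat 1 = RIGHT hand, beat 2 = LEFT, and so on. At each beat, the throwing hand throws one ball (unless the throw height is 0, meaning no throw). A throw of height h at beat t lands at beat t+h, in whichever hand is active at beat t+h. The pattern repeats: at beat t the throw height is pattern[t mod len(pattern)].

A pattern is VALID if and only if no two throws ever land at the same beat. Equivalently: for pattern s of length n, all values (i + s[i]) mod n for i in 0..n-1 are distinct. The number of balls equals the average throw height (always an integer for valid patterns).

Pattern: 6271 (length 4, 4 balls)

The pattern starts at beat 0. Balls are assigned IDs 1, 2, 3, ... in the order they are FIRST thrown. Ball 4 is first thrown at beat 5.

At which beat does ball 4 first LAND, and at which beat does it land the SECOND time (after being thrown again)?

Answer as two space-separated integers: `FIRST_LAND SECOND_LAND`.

Answer: 7 8

Derivation:
Beat 0 (L): throw ball1 h=6 -> lands@6:L; in-air after throw: [b1@6:L]
Beat 1 (R): throw ball2 h=2 -> lands@3:R; in-air after throw: [b2@3:R b1@6:L]
Beat 2 (L): throw ball3 h=7 -> lands@9:R; in-air after throw: [b2@3:R b1@6:L b3@9:R]
Beat 3 (R): throw ball2 h=1 -> lands@4:L; in-air after throw: [b2@4:L b1@6:L b3@9:R]
Beat 4 (L): throw ball2 h=6 -> lands@10:L; in-air after throw: [b1@6:L b3@9:R b2@10:L]
Beat 5 (R): throw ball4 h=2 -> lands@7:R; in-air after throw: [b1@6:L b4@7:R b3@9:R b2@10:L]
Beat 6 (L): throw ball1 h=7 -> lands@13:R; in-air after throw: [b4@7:R b3@9:R b2@10:L b1@13:R]
Beat 7 (R): throw ball4 h=1 -> lands@8:L; in-air after throw: [b4@8:L b3@9:R b2@10:L b1@13:R]
Beat 8 (L): throw ball4 h=6 -> lands@14:L; in-air after throw: [b3@9:R b2@10:L b1@13:R b4@14:L]
Ball 4: thrown@5 h=2 -> first land @7; rethrown@7 h=1 -> second land @8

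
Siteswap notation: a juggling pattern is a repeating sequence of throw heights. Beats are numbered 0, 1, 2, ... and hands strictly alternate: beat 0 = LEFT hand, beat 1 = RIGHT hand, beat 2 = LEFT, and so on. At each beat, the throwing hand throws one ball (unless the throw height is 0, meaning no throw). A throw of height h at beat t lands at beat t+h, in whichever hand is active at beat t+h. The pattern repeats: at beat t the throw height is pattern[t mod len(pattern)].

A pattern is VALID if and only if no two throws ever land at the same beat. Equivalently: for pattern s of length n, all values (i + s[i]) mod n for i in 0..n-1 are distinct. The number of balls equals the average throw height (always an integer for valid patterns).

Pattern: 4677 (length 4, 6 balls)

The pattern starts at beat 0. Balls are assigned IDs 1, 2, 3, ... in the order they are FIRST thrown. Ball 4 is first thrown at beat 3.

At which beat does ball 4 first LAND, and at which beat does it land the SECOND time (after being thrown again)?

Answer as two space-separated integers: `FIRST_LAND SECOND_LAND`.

Answer: 10 17

Derivation:
Beat 0 (L): throw ball1 h=4 -> lands@4:L; in-air after throw: [b1@4:L]
Beat 1 (R): throw ball2 h=6 -> lands@7:R; in-air after throw: [b1@4:L b2@7:R]
Beat 2 (L): throw ball3 h=7 -> lands@9:R; in-air after throw: [b1@4:L b2@7:R b3@9:R]
Beat 3 (R): throw ball4 h=7 -> lands@10:L; in-air after throw: [b1@4:L b2@7:R b3@9:R b4@10:L]
Beat 4 (L): throw ball1 h=4 -> lands@8:L; in-air after throw: [b2@7:R b1@8:L b3@9:R b4@10:L]
Beat 5 (R): throw ball5 h=6 -> lands@11:R; in-air after throw: [b2@7:R b1@8:L b3@9:R b4@10:L b5@11:R]
Beat 6 (L): throw ball6 h=7 -> lands@13:R; in-air after throw: [b2@7:R b1@8:L b3@9:R b4@10:L b5@11:R b6@13:R]
Beat 7 (R): throw ball2 h=7 -> lands@14:L; in-air after throw: [b1@8:L b3@9:R b4@10:L b5@11:R b6@13:R b2@14:L]
Beat 8 (L): throw ball1 h=4 -> lands@12:L; in-air after throw: [b3@9:R b4@10:L b5@11:R b1@12:L b6@13:R b2@14:L]
Beat 9 (R): throw ball3 h=6 -> lands@15:R; in-air after throw: [b4@10:L b5@11:R b1@12:L b6@13:R b2@14:L b3@15:R]
Beat 10 (L): throw ball4 h=7 -> lands@17:R; in-air after throw: [b5@11:R b1@12:L b6@13:R b2@14:L b3@15:R b4@17:R]
Beat 11 (R): throw ball5 h=7 -> lands@18:L; in-air after throw: [b1@12:L b6@13:R b2@14:L b3@15:R b4@17:R b5@18:L]
Ball 4: thrown@3 h=7 -> first land @10; rethrown@10 h=7 -> second land @17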